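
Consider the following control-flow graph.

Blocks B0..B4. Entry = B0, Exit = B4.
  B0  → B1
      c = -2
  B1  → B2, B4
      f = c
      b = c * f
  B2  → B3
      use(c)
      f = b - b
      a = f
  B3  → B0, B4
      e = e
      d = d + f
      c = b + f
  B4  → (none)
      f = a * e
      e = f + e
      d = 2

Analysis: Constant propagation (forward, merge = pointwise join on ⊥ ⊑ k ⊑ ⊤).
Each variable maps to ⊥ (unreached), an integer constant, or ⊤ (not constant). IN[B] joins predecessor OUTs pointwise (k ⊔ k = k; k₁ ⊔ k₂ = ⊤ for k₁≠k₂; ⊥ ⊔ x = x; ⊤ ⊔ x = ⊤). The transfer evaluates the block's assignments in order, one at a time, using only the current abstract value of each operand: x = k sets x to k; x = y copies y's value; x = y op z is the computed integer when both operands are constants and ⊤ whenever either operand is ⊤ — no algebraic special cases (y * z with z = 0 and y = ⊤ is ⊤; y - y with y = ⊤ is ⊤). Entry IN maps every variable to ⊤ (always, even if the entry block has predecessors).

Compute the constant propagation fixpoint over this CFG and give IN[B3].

Per-block solution:
  B0:  IN=(all ⊤)  OUT={c:-2; rest ⊤}
  B1:  IN={c:-2; rest ⊤}  OUT={b:4, c:-2, f:-2; rest ⊤}
  B2:  IN={b:4, c:-2, f:-2; rest ⊤}  OUT={a:0, b:4, c:-2, f:0; rest ⊤}
  B3:  IN={a:0, b:4, c:-2, f:0; rest ⊤}  OUT={a:0, b:4, c:4, f:0; rest ⊤}
  B4:  IN={b:4; rest ⊤}  OUT={b:4, d:2; rest ⊤}

Merge at B3: IN[B3] = OUT[B2] = {a: 0, b: 4, c: -2, d: ⊤, e: ⊤, f: 0}

Answer: {a: 0, b: 4, c: -2, d: ⊤, e: ⊤, f: 0}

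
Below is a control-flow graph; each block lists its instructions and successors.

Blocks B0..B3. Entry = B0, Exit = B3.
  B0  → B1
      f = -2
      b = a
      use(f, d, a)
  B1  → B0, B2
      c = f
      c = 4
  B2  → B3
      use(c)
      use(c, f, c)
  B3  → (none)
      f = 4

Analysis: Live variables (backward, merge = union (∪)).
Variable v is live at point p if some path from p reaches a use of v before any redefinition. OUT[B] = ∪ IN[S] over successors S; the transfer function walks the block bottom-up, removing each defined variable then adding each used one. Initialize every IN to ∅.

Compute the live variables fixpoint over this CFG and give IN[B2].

Fixpoint table:
  B0: | IN={a, d} | OUT={a, d, f}
  B1: | IN={a, d, f} | OUT={a, c, d, f}
  B2: | IN={c, f} | OUT={}
  B3: | IN={} | OUT={}

Merge at B2: OUT[B2] = IN[B3] = {}
Applying B2's transfer function to that OUT value gives IN[B2] (row B2 above).

Answer: {c, f}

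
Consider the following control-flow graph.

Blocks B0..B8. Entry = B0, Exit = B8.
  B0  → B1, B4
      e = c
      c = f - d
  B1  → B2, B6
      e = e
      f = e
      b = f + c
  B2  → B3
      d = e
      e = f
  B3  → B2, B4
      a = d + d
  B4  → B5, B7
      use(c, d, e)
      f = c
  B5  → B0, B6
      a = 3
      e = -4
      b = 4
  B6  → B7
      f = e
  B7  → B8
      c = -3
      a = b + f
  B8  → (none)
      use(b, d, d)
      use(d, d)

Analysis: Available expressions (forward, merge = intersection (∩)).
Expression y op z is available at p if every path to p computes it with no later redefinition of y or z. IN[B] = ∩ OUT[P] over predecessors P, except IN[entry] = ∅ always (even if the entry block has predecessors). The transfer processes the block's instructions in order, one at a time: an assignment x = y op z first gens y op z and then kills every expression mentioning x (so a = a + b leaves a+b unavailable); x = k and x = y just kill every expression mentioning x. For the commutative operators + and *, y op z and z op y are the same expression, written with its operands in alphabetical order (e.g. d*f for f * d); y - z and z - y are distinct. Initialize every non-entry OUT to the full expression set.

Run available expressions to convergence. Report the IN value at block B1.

Answer: {f-d}

Working:
Per-block solution:
  B0:  IN={}  OUT={f-d}
  B1:  IN={f-d}  OUT={c+f}
  B2:  IN={c+f}  OUT={c+f}
  B3:  IN={c+f}  OUT={c+f, d+d}
  B4:  IN={}  OUT={}
  B5:  IN={}  OUT={}
  B6:  IN={}  OUT={}
  B7:  IN={}  OUT={b+f}
  B8:  IN={b+f}  OUT={b+f}

Merge at B1: IN[B1] = OUT[B0] = {f-d}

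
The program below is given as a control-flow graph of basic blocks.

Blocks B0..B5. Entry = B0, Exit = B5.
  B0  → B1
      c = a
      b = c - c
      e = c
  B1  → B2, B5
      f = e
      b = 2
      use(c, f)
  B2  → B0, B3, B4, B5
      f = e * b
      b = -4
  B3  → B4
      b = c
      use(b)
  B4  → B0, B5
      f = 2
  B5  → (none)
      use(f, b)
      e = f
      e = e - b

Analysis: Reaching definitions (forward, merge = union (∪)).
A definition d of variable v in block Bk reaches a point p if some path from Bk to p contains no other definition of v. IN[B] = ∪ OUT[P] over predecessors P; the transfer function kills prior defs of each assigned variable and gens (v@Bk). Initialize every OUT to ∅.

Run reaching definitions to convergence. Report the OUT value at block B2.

Per-block solution:
  B0:  IN={b@B2, b@B3, c@B0, e@B0, f@B2, f@B4}  OUT={b@B0, c@B0, e@B0, f@B2, f@B4}
  B1:  IN={b@B0, c@B0, e@B0, f@B2, f@B4}  OUT={b@B1, c@B0, e@B0, f@B1}
  B2:  IN={b@B1, c@B0, e@B0, f@B1}  OUT={b@B2, c@B0, e@B0, f@B2}
  B3:  IN={b@B2, c@B0, e@B0, f@B2}  OUT={b@B3, c@B0, e@B0, f@B2}
  B4:  IN={b@B2, b@B3, c@B0, e@B0, f@B2}  OUT={b@B2, b@B3, c@B0, e@B0, f@B4}
  B5:  IN={b@B1, b@B2, b@B3, c@B0, e@B0, f@B1, f@B2, f@B4}  OUT={b@B1, b@B2, b@B3, c@B0, e@B5, f@B1, f@B2, f@B4}

Merge at B2: IN[B2] = OUT[B1] = {b@B1, c@B0, e@B0, f@B1}
Applying B2's transfer function to that IN value gives OUT[B2] (row B2 above).

Answer: {b@B2, c@B0, e@B0, f@B2}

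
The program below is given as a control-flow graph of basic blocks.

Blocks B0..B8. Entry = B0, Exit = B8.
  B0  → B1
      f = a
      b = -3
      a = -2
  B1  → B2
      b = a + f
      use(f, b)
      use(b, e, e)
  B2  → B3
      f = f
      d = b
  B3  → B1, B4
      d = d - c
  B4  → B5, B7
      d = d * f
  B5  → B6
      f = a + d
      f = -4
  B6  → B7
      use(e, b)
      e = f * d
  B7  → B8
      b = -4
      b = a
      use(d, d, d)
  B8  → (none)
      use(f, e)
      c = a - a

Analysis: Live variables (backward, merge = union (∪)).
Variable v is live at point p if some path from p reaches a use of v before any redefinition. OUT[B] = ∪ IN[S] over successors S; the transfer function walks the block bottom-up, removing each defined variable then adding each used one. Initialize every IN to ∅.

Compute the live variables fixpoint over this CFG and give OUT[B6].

Answer: {a, d, e, f}

Trace:
Fixpoint table:
  B0:   IN={a, c, e}   OUT={a, c, e, f}
  B1:   IN={a, c, e, f}   OUT={a, b, c, e, f}
  B2:   IN={a, b, c, e, f}   OUT={a, b, c, d, e, f}
  B3:   IN={a, b, c, d, e, f}   OUT={a, b, c, d, e, f}
  B4:   IN={a, b, d, e, f}   OUT={a, b, d, e, f}
  B5:   IN={a, b, d, e}   OUT={a, b, d, e, f}
  B6:   IN={a, b, d, e, f}   OUT={a, d, e, f}
  B7:   IN={a, d, e, f}   OUT={a, e, f}
  B8:   IN={a, e, f}   OUT={}

Merge at B6: OUT[B6] = IN[B7] = {a, d, e, f}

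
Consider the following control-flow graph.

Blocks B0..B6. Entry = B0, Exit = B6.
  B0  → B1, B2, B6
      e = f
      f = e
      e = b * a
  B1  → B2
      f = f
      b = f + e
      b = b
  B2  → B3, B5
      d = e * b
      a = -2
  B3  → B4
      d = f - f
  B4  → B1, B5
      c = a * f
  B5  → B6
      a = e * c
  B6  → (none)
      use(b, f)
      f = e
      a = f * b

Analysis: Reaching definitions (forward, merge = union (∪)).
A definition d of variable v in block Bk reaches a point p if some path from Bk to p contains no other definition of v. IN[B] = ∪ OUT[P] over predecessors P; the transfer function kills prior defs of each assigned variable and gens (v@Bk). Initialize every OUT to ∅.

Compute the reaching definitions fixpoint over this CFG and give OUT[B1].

Answer: {a@B2, b@B1, c@B4, d@B3, e@B0, f@B1}

Trace:
Fixpoint table:
  B0: | IN={} | OUT={e@B0, f@B0}
  B1: | IN={a@B2, b@B1, c@B4, d@B3, e@B0, f@B0, f@B1} | OUT={a@B2, b@B1, c@B4, d@B3, e@B0, f@B1}
  B2: | IN={a@B2, b@B1, c@B4, d@B3, e@B0, f@B0, f@B1} | OUT={a@B2, b@B1, c@B4, d@B2, e@B0, f@B0, f@B1}
  B3: | IN={a@B2, b@B1, c@B4, d@B2, e@B0, f@B0, f@B1} | OUT={a@B2, b@B1, c@B4, d@B3, e@B0, f@B0, f@B1}
  B4: | IN={a@B2, b@B1, c@B4, d@B3, e@B0, f@B0, f@B1} | OUT={a@B2, b@B1, c@B4, d@B3, e@B0, f@B0, f@B1}
  B5: | IN={a@B2, b@B1, c@B4, d@B2, d@B3, e@B0, f@B0, f@B1} | OUT={a@B5, b@B1, c@B4, d@B2, d@B3, e@B0, f@B0, f@B1}
  B6: | IN={a@B5, b@B1, c@B4, d@B2, d@B3, e@B0, f@B0, f@B1} | OUT={a@B6, b@B1, c@B4, d@B2, d@B3, e@B0, f@B6}

Merge at B1: IN[B1] = OUT[B0] ⊔ OUT[B4] = {a@B2, b@B1, c@B4, d@B3, e@B0, f@B0, f@B1}
Applying B1's transfer function to that IN value gives OUT[B1] (row B1 above).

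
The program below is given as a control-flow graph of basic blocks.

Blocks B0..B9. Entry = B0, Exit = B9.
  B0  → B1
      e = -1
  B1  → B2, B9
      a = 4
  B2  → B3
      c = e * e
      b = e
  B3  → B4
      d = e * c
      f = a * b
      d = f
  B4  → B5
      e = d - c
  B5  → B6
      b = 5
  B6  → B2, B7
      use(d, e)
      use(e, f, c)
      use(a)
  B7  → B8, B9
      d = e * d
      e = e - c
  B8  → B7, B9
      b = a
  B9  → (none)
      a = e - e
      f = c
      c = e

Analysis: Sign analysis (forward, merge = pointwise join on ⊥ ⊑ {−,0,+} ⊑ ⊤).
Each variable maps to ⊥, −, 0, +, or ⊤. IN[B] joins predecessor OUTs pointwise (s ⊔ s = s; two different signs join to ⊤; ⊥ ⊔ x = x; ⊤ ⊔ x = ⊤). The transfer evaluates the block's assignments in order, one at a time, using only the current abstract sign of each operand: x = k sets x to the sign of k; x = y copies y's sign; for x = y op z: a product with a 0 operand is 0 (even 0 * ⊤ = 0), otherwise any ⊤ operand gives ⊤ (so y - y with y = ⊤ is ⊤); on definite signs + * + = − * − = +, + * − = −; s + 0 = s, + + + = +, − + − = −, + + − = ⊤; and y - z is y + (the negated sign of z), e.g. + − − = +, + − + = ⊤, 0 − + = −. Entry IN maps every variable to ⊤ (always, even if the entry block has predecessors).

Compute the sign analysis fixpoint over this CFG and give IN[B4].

Answer: {a: +, b: -, c: +, d: -, e: -, f: -}

Working:
Per-block solution:
  B0:   IN=(all ⊤)   OUT={e:-; rest ⊤}
  B1:   IN={e:-; rest ⊤}   OUT={a:+, e:-; rest ⊤}
  B2:   IN={a:+, e:-; rest ⊤}   OUT={a:+, b:-, c:+, e:-; rest ⊤}
  B3:   IN={a:+, b:-, c:+, e:-; rest ⊤}   OUT={a:+, b:-, c:+, d:-, e:-, f:-; rest ⊤}
  B4:   IN={a:+, b:-, c:+, d:-, e:-, f:-; rest ⊤}   OUT={a:+, b:-, c:+, d:-, e:-, f:-; rest ⊤}
  B5:   IN={a:+, b:-, c:+, d:-, e:-, f:-; rest ⊤}   OUT={a:+, b:+, c:+, d:-, e:-, f:-; rest ⊤}
  B6:   IN={a:+, b:+, c:+, d:-, e:-, f:-; rest ⊤}   OUT={a:+, b:+, c:+, d:-, e:-, f:-; rest ⊤}
  B7:   IN={a:+, b:+, c:+, e:-, f:-; rest ⊤}   OUT={a:+, b:+, c:+, e:-, f:-; rest ⊤}
  B8:   IN={a:+, b:+, c:+, e:-, f:-; rest ⊤}   OUT={a:+, b:+, c:+, e:-, f:-; rest ⊤}
  B9:   IN={a:+, e:-; rest ⊤}   OUT={c:-, e:-; rest ⊤}

Merge at B4: IN[B4] = OUT[B3] = {a: +, b: -, c: +, d: -, e: -, f: -}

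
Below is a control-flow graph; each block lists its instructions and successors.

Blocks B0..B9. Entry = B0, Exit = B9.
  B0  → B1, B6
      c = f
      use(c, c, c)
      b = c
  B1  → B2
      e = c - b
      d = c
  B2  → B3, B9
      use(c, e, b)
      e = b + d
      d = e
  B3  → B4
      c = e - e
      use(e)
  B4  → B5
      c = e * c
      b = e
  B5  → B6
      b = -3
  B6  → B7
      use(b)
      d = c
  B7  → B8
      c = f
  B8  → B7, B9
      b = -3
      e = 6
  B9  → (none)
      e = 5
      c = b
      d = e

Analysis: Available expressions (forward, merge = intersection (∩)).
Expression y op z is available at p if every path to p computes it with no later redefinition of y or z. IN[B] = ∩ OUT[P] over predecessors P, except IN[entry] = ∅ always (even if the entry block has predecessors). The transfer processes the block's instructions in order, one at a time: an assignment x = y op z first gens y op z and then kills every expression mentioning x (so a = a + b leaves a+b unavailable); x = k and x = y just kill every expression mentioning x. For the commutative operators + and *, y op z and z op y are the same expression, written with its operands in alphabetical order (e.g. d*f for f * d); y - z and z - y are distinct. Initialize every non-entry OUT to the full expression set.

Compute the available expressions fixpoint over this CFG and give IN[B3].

Converged values:
  B0:  IN={}  OUT={}
  B1:  IN={}  OUT={c-b}
  B2:  IN={c-b}  OUT={c-b}
  B3:  IN={c-b}  OUT={e-e}
  B4:  IN={e-e}  OUT={e-e}
  B5:  IN={e-e}  OUT={e-e}
  B6:  IN={}  OUT={}
  B7:  IN={}  OUT={}
  B8:  IN={}  OUT={}
  B9:  IN={}  OUT={}

Merge at B3: IN[B3] = OUT[B2] = {c-b}

Answer: {c-b}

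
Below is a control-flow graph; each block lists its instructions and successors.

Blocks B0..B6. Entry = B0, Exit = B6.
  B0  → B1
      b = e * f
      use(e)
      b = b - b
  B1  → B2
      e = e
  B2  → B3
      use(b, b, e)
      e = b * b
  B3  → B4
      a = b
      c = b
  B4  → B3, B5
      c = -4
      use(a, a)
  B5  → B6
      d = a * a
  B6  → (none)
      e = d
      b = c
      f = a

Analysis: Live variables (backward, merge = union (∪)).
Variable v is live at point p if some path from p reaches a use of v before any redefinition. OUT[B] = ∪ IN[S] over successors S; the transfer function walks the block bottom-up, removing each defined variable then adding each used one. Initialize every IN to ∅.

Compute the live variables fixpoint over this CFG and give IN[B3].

Converged values:
  B0:   IN={e, f}   OUT={b, e}
  B1:   IN={b, e}   OUT={b, e}
  B2:   IN={b, e}   OUT={b}
  B3:   IN={b}   OUT={a, b}
  B4:   IN={a, b}   OUT={a, b, c}
  B5:   IN={a, c}   OUT={a, c, d}
  B6:   IN={a, c, d}   OUT={}

Merge at B3: OUT[B3] = IN[B4] = {a, b}
Applying B3's transfer function to that OUT value gives IN[B3] (row B3 above).

Answer: {b}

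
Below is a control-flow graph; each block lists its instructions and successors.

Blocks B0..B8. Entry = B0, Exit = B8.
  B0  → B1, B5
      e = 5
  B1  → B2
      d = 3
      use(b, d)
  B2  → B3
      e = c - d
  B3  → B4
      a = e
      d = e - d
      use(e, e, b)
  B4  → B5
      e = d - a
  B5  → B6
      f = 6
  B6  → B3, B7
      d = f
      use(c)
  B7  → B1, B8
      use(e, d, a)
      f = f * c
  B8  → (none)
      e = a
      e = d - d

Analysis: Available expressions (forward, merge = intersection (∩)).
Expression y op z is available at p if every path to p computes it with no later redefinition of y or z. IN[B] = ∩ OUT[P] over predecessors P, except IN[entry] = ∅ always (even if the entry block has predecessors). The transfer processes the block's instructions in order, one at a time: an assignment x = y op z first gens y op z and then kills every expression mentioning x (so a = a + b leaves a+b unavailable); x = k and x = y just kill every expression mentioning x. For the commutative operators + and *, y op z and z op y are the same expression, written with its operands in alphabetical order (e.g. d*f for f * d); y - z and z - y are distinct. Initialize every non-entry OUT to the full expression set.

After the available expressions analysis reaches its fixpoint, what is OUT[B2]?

Answer: {c-d}

Working:
Per-block solution:
  B0:  IN={}  OUT={}
  B1:  IN={}  OUT={}
  B2:  IN={}  OUT={c-d}
  B3:  IN={}  OUT={}
  B4:  IN={}  OUT={d-a}
  B5:  IN={}  OUT={}
  B6:  IN={}  OUT={}
  B7:  IN={}  OUT={}
  B8:  IN={}  OUT={d-d}

Merge at B2: IN[B2] = OUT[B1] = {}
Applying B2's transfer function to that IN value gives OUT[B2] (row B2 above).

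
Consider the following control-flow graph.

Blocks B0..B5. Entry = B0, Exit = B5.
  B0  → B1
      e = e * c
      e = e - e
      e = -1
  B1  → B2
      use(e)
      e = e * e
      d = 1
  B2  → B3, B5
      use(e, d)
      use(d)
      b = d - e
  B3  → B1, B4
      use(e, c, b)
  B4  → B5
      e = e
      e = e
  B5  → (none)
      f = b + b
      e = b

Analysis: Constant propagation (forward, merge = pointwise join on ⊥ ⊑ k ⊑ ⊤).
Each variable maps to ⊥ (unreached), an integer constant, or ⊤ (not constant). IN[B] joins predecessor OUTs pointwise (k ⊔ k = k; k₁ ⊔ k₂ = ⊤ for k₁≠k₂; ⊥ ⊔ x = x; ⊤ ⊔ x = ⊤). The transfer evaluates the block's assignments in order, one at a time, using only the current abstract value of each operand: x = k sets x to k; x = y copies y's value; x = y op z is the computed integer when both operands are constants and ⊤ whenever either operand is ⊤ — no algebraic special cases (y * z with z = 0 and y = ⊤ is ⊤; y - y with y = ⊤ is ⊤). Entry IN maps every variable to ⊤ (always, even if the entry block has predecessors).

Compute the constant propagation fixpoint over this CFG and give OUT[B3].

Converged values:
  B0:  IN=(all ⊤)  OUT={e:-1; rest ⊤}
  B1:  IN=(all ⊤)  OUT={d:1; rest ⊤}
  B2:  IN={d:1; rest ⊤}  OUT={d:1; rest ⊤}
  B3:  IN={d:1; rest ⊤}  OUT={d:1; rest ⊤}
  B4:  IN={d:1; rest ⊤}  OUT={d:1; rest ⊤}
  B5:  IN={d:1; rest ⊤}  OUT={d:1; rest ⊤}

Merge at B3: IN[B3] = OUT[B2] = {a: ⊤, b: ⊤, c: ⊤, d: 1, e: ⊤, f: ⊤}
Applying B3's transfer function to that IN value gives OUT[B3] (row B3 above).

Answer: {a: ⊤, b: ⊤, c: ⊤, d: 1, e: ⊤, f: ⊤}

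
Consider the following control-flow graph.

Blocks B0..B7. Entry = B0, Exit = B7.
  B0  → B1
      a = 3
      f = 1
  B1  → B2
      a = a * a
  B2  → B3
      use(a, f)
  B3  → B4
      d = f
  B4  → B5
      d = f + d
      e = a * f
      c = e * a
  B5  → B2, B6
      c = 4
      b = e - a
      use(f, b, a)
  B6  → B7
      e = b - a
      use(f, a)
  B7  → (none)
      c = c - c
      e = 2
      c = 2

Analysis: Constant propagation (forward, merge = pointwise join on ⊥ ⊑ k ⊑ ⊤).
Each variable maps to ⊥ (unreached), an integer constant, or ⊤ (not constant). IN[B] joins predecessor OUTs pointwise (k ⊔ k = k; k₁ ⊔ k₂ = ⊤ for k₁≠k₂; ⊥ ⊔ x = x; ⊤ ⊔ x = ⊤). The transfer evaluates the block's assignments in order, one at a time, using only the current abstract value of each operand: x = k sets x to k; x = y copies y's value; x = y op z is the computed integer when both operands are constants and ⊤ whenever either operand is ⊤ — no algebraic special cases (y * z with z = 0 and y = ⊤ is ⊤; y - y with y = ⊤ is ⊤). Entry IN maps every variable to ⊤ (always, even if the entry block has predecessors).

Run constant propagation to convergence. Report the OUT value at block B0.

Answer: {a: 3, b: ⊤, c: ⊤, d: ⊤, e: ⊤, f: 1}

Working:
Per-block solution:
  B0:   IN=(all ⊤)   OUT={a:3, f:1; rest ⊤}
  B1:   IN={a:3, f:1; rest ⊤}   OUT={a:9, f:1; rest ⊤}
  B2:   IN={a:9, f:1; rest ⊤}   OUT={a:9, f:1; rest ⊤}
  B3:   IN={a:9, f:1; rest ⊤}   OUT={a:9, d:1, f:1; rest ⊤}
  B4:   IN={a:9, d:1, f:1; rest ⊤}   OUT={a:9, c:81, d:2, e:9, f:1; rest ⊤}
  B5:   IN={a:9, c:81, d:2, e:9, f:1; rest ⊤}   OUT={a:9, b:0, c:4, d:2, e:9, f:1; rest ⊤}
  B6:   IN={a:9, b:0, c:4, d:2, e:9, f:1; rest ⊤}   OUT={a:9, b:0, c:4, d:2, e:-9, f:1; rest ⊤}
  B7:   IN={a:9, b:0, c:4, d:2, e:-9, f:1; rest ⊤}   OUT={a:9, b:0, c:2, d:2, e:2, f:1; rest ⊤}

B0 is the boundary node: IN[B0] = {a: ⊤, b: ⊤, c: ⊤, d: ⊤, e: ⊤, f: ⊤}
Applying B0's transfer function to that IN value gives OUT[B0] (row B0 above).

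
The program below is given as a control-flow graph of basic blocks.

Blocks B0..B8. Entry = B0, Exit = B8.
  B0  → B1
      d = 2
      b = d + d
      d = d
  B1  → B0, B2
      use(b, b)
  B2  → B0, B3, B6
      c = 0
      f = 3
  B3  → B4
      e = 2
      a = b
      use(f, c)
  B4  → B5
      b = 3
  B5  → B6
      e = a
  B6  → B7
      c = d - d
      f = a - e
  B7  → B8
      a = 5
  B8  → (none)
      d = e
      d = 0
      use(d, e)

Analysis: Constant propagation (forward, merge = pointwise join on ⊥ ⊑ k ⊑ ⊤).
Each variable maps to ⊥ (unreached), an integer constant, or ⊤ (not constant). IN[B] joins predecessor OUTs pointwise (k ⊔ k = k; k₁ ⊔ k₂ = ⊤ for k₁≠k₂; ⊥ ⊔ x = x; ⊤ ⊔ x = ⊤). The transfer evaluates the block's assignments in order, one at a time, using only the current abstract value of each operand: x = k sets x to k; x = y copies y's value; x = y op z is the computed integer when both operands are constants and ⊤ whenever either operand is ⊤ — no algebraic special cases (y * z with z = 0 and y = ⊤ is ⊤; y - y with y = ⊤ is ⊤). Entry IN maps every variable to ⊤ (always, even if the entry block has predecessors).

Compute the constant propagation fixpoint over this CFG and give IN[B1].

Answer: {a: ⊤, b: 4, c: ⊤, d: 2, e: ⊤, f: ⊤}

Derivation:
Per-block solution:
  B0:  IN=(all ⊤)  OUT={b:4, d:2; rest ⊤}
  B1:  IN={b:4, d:2; rest ⊤}  OUT={b:4, d:2; rest ⊤}
  B2:  IN={b:4, d:2; rest ⊤}  OUT={b:4, c:0, d:2, f:3; rest ⊤}
  B3:  IN={b:4, c:0, d:2, f:3; rest ⊤}  OUT={a:4, b:4, c:0, d:2, e:2, f:3; rest ⊤}
  B4:  IN={a:4, b:4, c:0, d:2, e:2, f:3; rest ⊤}  OUT={a:4, b:3, c:0, d:2, e:2, f:3; rest ⊤}
  B5:  IN={a:4, b:3, c:0, d:2, e:2, f:3; rest ⊤}  OUT={a:4, b:3, c:0, d:2, e:4, f:3; rest ⊤}
  B6:  IN={c:0, d:2, f:3; rest ⊤}  OUT={c:0, d:2; rest ⊤}
  B7:  IN={c:0, d:2; rest ⊤}  OUT={a:5, c:0, d:2; rest ⊤}
  B8:  IN={a:5, c:0, d:2; rest ⊤}  OUT={a:5, c:0, d:0; rest ⊤}

Merge at B1: IN[B1] = OUT[B0] = {a: ⊤, b: 4, c: ⊤, d: 2, e: ⊤, f: ⊤}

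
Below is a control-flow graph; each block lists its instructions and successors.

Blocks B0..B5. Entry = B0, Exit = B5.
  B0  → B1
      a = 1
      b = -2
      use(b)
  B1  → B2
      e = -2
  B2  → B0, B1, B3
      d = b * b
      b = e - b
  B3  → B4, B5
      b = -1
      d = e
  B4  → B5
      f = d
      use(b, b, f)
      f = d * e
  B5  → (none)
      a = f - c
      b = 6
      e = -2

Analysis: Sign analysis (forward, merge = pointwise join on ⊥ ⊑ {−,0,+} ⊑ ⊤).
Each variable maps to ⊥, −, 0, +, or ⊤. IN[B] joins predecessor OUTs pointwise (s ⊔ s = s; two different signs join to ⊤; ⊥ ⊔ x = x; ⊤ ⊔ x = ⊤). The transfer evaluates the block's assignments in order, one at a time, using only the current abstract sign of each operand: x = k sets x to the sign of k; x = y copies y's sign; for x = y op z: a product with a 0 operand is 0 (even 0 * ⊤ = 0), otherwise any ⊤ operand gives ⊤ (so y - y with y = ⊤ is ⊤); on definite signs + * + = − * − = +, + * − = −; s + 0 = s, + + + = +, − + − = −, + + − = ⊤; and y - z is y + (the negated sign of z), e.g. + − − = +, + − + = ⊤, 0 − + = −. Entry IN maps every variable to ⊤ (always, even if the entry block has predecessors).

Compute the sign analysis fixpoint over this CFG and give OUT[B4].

Fixpoint table:
  B0:   IN=(all ⊤)   OUT={a:+, b:-; rest ⊤}
  B1:   IN={a:+; rest ⊤}   OUT={a:+, e:-; rest ⊤}
  B2:   IN={a:+, e:-; rest ⊤}   OUT={a:+, e:-; rest ⊤}
  B3:   IN={a:+, e:-; rest ⊤}   OUT={a:+, b:-, d:-, e:-; rest ⊤}
  B4:   IN={a:+, b:-, d:-, e:-; rest ⊤}   OUT={a:+, b:-, d:-, e:-, f:+; rest ⊤}
  B5:   IN={a:+, b:-, d:-, e:-; rest ⊤}   OUT={b:+, d:-, e:-; rest ⊤}

Merge at B4: IN[B4] = OUT[B3] = {a: +, b: -, c: ⊤, d: -, e: -, f: ⊤}
Applying B4's transfer function to that IN value gives OUT[B4] (row B4 above).

Answer: {a: +, b: -, c: ⊤, d: -, e: -, f: +}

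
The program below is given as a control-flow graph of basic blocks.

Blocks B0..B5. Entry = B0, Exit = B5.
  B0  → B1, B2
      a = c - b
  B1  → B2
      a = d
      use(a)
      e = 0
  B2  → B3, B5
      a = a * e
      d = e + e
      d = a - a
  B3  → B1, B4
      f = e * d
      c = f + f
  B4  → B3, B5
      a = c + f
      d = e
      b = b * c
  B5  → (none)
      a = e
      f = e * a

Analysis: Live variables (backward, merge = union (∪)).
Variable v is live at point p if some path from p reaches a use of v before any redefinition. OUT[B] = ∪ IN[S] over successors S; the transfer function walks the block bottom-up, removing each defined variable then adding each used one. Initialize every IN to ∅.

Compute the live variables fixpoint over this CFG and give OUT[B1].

Converged values:
  B0: | IN={b, c, d, e} | OUT={a, b, d, e}
  B1: | IN={b, d} | OUT={a, b, e}
  B2: | IN={a, b, e} | OUT={b, d, e}
  B3: | IN={b, d, e} | OUT={b, c, d, e, f}
  B4: | IN={b, c, e, f} | OUT={b, d, e}
  B5: | IN={e} | OUT={}

Merge at B1: OUT[B1] = IN[B2] = {a, b, e}

Answer: {a, b, e}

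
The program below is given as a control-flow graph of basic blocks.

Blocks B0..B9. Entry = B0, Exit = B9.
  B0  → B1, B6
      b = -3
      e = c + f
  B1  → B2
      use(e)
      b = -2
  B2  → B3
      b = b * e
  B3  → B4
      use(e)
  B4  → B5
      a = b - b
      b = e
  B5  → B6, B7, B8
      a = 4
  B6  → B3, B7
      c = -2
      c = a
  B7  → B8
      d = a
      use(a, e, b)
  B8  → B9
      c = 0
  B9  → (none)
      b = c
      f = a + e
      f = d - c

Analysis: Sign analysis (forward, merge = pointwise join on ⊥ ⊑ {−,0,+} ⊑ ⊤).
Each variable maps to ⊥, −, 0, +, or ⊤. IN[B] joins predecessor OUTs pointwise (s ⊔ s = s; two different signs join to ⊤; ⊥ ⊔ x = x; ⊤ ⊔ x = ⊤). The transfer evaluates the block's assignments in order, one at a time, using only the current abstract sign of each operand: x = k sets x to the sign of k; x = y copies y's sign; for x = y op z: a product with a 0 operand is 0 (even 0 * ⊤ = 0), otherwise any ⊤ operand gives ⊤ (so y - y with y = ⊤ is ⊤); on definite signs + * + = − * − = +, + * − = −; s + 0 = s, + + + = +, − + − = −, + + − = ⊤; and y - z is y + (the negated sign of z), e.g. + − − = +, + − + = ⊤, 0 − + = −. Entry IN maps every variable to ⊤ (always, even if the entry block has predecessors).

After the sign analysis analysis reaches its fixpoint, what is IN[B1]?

Answer: {a: ⊤, b: -, c: ⊤, d: ⊤, e: ⊤, f: ⊤}

Derivation:
Per-block solution:
  B0: | IN=(all ⊤) | OUT={b:-; rest ⊤}
  B1: | IN={b:-; rest ⊤} | OUT={b:-; rest ⊤}
  B2: | IN={b:-; rest ⊤} | OUT=(all ⊤)
  B3: | IN=(all ⊤) | OUT=(all ⊤)
  B4: | IN=(all ⊤) | OUT=(all ⊤)
  B5: | IN=(all ⊤) | OUT={a:+; rest ⊤}
  B6: | IN=(all ⊤) | OUT=(all ⊤)
  B7: | IN=(all ⊤) | OUT=(all ⊤)
  B8: | IN=(all ⊤) | OUT={c:0; rest ⊤}
  B9: | IN={c:0; rest ⊤} | OUT={b:0, c:0; rest ⊤}

Merge at B1: IN[B1] = OUT[B0] = {a: ⊤, b: -, c: ⊤, d: ⊤, e: ⊤, f: ⊤}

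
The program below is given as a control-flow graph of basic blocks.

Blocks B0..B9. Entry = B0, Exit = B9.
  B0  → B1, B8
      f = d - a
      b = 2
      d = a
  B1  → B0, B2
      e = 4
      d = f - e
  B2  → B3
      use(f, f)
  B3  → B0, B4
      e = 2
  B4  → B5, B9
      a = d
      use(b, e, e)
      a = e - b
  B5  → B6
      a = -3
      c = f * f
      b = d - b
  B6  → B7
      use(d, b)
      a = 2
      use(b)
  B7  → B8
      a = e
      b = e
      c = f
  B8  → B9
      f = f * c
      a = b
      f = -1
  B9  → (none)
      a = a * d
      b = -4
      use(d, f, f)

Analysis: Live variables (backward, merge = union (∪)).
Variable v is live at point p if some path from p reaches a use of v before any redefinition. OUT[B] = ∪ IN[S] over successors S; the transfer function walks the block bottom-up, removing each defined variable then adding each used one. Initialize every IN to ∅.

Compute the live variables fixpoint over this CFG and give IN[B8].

Fixpoint table:
  B0:  IN={a, c, d}  OUT={a, b, c, d, f}
  B1:  IN={a, b, c, f}  OUT={a, b, c, d, f}
  B2:  IN={a, b, c, d, f}  OUT={a, b, c, d, f}
  B3:  IN={a, b, c, d, f}  OUT={a, b, c, d, e, f}
  B4:  IN={b, d, e, f}  OUT={a, b, d, e, f}
  B5:  IN={b, d, e, f}  OUT={b, d, e, f}
  B6:  IN={b, d, e, f}  OUT={d, e, f}
  B7:  IN={d, e, f}  OUT={b, c, d, f}
  B8:  IN={b, c, d, f}  OUT={a, d, f}
  B9:  IN={a, d, f}  OUT={}

Merge at B8: OUT[B8] = IN[B9] = {a, d, f}
Applying B8's transfer function to that OUT value gives IN[B8] (row B8 above).

Answer: {b, c, d, f}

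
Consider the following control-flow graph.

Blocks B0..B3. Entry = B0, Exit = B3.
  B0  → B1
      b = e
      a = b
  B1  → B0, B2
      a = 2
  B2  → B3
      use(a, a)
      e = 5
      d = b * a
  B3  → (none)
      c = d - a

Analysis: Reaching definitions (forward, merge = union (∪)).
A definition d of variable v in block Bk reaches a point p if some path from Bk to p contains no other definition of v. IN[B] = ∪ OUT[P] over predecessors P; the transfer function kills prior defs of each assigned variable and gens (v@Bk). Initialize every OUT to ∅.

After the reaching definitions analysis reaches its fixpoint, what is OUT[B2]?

Answer: {a@B1, b@B0, d@B2, e@B2}

Trace:
Fixpoint table:
  B0:  IN={a@B1, b@B0}  OUT={a@B0, b@B0}
  B1:  IN={a@B0, b@B0}  OUT={a@B1, b@B0}
  B2:  IN={a@B1, b@B0}  OUT={a@B1, b@B0, d@B2, e@B2}
  B3:  IN={a@B1, b@B0, d@B2, e@B2}  OUT={a@B1, b@B0, c@B3, d@B2, e@B2}

Merge at B2: IN[B2] = OUT[B1] = {a@B1, b@B0}
Applying B2's transfer function to that IN value gives OUT[B2] (row B2 above).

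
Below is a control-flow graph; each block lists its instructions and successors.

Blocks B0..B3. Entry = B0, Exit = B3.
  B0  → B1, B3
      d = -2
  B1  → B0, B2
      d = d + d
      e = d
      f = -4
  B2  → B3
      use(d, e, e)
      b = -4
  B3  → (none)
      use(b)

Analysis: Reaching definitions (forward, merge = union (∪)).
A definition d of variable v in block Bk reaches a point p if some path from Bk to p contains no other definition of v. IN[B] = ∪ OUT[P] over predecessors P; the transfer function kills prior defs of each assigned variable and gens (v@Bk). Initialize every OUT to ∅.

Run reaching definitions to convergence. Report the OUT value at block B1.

Answer: {d@B1, e@B1, f@B1}

Derivation:
Converged values:
  B0:  IN={d@B1, e@B1, f@B1}  OUT={d@B0, e@B1, f@B1}
  B1:  IN={d@B0, e@B1, f@B1}  OUT={d@B1, e@B1, f@B1}
  B2:  IN={d@B1, e@B1, f@B1}  OUT={b@B2, d@B1, e@B1, f@B1}
  B3:  IN={b@B2, d@B0, d@B1, e@B1, f@B1}  OUT={b@B2, d@B0, d@B1, e@B1, f@B1}

Merge at B1: IN[B1] = OUT[B0] = {d@B0, e@B1, f@B1}
Applying B1's transfer function to that IN value gives OUT[B1] (row B1 above).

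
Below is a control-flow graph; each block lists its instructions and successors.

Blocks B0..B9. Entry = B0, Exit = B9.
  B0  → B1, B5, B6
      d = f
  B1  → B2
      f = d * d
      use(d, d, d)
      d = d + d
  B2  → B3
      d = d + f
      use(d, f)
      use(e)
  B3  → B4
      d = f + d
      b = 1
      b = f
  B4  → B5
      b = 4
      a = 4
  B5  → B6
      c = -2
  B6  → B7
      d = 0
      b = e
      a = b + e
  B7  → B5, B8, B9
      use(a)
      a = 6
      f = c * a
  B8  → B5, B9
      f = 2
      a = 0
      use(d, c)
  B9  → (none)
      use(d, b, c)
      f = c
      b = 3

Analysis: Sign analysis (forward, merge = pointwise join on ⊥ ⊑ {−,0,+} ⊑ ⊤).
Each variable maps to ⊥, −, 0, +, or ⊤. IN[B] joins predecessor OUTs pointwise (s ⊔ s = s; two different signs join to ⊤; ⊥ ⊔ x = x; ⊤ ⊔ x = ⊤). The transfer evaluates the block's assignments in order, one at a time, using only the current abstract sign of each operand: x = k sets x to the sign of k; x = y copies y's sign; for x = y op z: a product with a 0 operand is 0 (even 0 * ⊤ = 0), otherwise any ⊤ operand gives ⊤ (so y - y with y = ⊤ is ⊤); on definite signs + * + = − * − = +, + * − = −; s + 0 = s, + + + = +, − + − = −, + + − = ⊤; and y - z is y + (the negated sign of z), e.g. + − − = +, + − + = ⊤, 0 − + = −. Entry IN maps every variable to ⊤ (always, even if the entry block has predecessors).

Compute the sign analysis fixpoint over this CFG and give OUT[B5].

Answer: {a: ⊤, b: ⊤, c: -, d: ⊤, e: ⊤, f: ⊤}

Trace:
Per-block solution:
  B0:  IN=(all ⊤)  OUT=(all ⊤)
  B1:  IN=(all ⊤)  OUT=(all ⊤)
  B2:  IN=(all ⊤)  OUT=(all ⊤)
  B3:  IN=(all ⊤)  OUT=(all ⊤)
  B4:  IN=(all ⊤)  OUT={a:+, b:+; rest ⊤}
  B5:  IN=(all ⊤)  OUT={c:-; rest ⊤}
  B6:  IN=(all ⊤)  OUT={d:0; rest ⊤}
  B7:  IN={d:0; rest ⊤}  OUT={a:+, d:0; rest ⊤}
  B8:  IN={a:+, d:0; rest ⊤}  OUT={a:0, d:0, f:+; rest ⊤}
  B9:  IN={d:0; rest ⊤}  OUT={b:+, d:0; rest ⊤}

Merge at B5: IN[B5] = OUT[B0] ⊔ OUT[B4] ⊔ OUT[B7] ⊔ OUT[B8] = {a: ⊤, b: ⊤, c: ⊤, d: ⊤, e: ⊤, f: ⊤}
Applying B5's transfer function to that IN value gives OUT[B5] (row B5 above).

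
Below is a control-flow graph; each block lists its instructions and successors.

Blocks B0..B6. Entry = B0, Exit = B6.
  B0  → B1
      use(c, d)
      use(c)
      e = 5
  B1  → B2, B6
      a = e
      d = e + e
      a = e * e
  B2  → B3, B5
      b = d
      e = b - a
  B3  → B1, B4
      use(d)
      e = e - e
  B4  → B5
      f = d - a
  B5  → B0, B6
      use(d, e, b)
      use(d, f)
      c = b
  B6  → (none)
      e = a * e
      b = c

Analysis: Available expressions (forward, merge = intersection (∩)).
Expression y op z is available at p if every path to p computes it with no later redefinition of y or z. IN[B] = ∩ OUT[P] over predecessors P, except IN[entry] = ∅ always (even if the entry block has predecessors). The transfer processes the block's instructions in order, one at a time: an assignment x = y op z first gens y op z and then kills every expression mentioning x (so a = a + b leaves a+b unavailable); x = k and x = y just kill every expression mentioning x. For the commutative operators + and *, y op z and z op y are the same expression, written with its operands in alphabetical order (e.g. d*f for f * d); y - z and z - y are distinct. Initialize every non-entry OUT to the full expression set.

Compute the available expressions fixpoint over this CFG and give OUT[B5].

Converged values:
  B0:  IN={}  OUT={}
  B1:  IN={}  OUT={e*e, e+e}
  B2:  IN={e*e, e+e}  OUT={b-a}
  B3:  IN={b-a}  OUT={b-a}
  B4:  IN={b-a}  OUT={b-a, d-a}
  B5:  IN={b-a}  OUT={b-a}
  B6:  IN={}  OUT={}

Merge at B5: IN[B5] = OUT[B2] ∩ OUT[B4] = {b-a}
Applying B5's transfer function to that IN value gives OUT[B5] (row B5 above).

Answer: {b-a}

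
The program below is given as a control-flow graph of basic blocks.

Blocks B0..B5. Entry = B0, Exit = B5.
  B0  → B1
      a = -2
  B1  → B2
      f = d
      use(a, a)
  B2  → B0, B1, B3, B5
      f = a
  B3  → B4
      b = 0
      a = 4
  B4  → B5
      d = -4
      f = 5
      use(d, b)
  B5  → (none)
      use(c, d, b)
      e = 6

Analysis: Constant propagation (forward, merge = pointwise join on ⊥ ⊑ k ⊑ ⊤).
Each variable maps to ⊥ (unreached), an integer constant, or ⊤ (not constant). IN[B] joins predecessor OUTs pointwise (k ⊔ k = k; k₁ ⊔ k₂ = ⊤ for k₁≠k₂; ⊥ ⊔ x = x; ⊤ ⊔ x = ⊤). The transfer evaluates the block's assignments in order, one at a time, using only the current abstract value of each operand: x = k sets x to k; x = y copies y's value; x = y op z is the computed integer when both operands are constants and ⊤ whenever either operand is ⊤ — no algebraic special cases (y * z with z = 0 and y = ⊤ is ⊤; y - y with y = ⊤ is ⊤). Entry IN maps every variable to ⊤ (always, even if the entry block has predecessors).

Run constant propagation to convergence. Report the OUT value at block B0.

Per-block solution:
  B0:  IN=(all ⊤)  OUT={a:-2; rest ⊤}
  B1:  IN={a:-2; rest ⊤}  OUT={a:-2; rest ⊤}
  B2:  IN={a:-2; rest ⊤}  OUT={a:-2, f:-2; rest ⊤}
  B3:  IN={a:-2, f:-2; rest ⊤}  OUT={a:4, b:0, f:-2; rest ⊤}
  B4:  IN={a:4, b:0, f:-2; rest ⊤}  OUT={a:4, b:0, d:-4, f:5; rest ⊤}
  B5:  IN=(all ⊤)  OUT={e:6; rest ⊤}

Merge at B0 (entry node, so the boundary value (all ⊤) is joined with the incoming edge(s)): IN[B0] = (all ⊤) ⊔ OUT[B2] = {a: ⊤, b: ⊤, c: ⊤, d: ⊤, e: ⊤, f: ⊤}
Applying B0's transfer function to that IN value gives OUT[B0] (row B0 above).

Answer: {a: -2, b: ⊤, c: ⊤, d: ⊤, e: ⊤, f: ⊤}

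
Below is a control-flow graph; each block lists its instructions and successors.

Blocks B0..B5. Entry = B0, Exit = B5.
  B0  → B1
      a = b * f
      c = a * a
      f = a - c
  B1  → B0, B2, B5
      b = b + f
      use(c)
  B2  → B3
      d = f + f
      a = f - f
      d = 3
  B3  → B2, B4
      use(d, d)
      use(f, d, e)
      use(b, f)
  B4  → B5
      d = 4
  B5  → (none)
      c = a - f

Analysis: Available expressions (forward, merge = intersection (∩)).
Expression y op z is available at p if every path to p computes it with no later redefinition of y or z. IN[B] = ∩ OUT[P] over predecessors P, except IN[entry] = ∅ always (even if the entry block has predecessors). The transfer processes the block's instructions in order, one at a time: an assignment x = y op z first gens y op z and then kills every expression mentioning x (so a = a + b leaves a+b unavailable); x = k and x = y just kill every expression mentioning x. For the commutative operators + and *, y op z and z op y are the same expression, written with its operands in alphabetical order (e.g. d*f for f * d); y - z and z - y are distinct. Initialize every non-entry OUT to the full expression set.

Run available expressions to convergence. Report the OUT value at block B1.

Fixpoint table:
  B0:   IN={}   OUT={a*a, a-c}
  B1:   IN={a*a, a-c}   OUT={a*a, a-c}
  B2:   IN={}   OUT={f+f, f-f}
  B3:   IN={f+f, f-f}   OUT={f+f, f-f}
  B4:   IN={f+f, f-f}   OUT={f+f, f-f}
  B5:   IN={}   OUT={a-f}

Merge at B1: IN[B1] = OUT[B0] = {a*a, a-c}
Applying B1's transfer function to that IN value gives OUT[B1] (row B1 above).

Answer: {a*a, a-c}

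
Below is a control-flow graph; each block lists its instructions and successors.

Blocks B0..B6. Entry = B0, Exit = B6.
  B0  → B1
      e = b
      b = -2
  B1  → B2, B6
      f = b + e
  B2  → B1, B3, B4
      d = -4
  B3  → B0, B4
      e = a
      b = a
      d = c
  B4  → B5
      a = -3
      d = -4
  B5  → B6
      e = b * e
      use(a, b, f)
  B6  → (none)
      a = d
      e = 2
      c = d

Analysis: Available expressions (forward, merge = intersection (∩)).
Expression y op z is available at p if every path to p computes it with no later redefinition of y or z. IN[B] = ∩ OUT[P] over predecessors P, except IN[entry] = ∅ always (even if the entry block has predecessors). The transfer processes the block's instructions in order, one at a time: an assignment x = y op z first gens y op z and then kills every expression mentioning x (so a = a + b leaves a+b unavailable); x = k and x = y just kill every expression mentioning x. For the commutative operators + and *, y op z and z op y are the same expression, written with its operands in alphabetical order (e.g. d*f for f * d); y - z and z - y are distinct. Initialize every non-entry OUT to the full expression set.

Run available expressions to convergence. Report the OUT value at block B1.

Fixpoint table:
  B0: | IN={} | OUT={}
  B1: | IN={} | OUT={b+e}
  B2: | IN={b+e} | OUT={b+e}
  B3: | IN={b+e} | OUT={}
  B4: | IN={} | OUT={}
  B5: | IN={} | OUT={}
  B6: | IN={} | OUT={}

Merge at B1: IN[B1] = OUT[B0] ∩ OUT[B2] = {}
Applying B1's transfer function to that IN value gives OUT[B1] (row B1 above).

Answer: {b+e}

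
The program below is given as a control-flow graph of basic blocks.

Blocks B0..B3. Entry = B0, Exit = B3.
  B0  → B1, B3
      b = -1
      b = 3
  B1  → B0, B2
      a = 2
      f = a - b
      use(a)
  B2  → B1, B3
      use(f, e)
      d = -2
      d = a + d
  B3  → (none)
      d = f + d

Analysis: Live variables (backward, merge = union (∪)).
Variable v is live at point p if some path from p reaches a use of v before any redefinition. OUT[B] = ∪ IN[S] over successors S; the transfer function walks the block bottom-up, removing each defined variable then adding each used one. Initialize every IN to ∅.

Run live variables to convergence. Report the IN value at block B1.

Answer: {b, d, e}

Working:
Per-block solution:
  B0: | IN={d, e, f} | OUT={b, d, e, f}
  B1: | IN={b, d, e} | OUT={a, b, d, e, f}
  B2: | IN={a, b, e, f} | OUT={b, d, e, f}
  B3: | IN={d, f} | OUT={}

Merge at B1: OUT[B1] = IN[B0] ⊔ IN[B2] = {a, b, d, e, f}
Applying B1's transfer function to that OUT value gives IN[B1] (row B1 above).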